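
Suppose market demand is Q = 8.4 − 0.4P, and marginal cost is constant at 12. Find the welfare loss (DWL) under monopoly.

Inverting demand: P = 21 − 2.5Q.
Under competition P = MC = 12, so Q = (21 − 12)/2.5 = 3.6.
The monopolist equates marginal revenue to marginal cost: 21 − 5Q = 12, so Q = 1.8. From demand, P = 16.5.
DWL is the triangle between Q = 1.8 and Q = 3.6: ½·(3.6 − 1.8)·(16.5 − 12) = 4.05.

DWL = 4.05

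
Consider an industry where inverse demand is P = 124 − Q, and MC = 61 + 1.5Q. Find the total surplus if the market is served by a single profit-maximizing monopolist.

A monopolist chooses Q where MR = MC. MR = 124 − 2Q; setting this equal to 61 + 1.5Q gives Q = 18 and P = 106.
CS = ½·(124 − 106)·18 = 162; PS = (106·18 − 61·18 − ½·1.5·18²) = 567; TS = 729.

TS = 729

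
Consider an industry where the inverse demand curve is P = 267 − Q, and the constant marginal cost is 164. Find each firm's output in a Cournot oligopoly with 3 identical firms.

Cournot with 3 identical firms: the symmetric best-response condition is 267 − 4q = 164. Each firm produces q = 25.75, total output Q = 77.25, price P = 189.75.

q_i = 25.75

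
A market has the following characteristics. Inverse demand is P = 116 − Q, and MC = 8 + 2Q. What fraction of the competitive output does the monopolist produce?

Q_m/Q_c = 0.75

A monopolist chooses Q where MR = MC. MR = 116 − 2Q; setting this equal to 8 + 2Q gives Q = 27 and P = 89.
Competitive equilibrium sets price equal to marginal cost: 116 − Q = 8 + 2Q, so Q = 36 and P = 80.
Ratio Q_m/Q_c = 27/36 = 0.75.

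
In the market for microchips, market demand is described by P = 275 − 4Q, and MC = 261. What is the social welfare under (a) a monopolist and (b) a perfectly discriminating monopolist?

Monopoly: TS = 18.375; Perfect PD: TS = 24.5

The monopolist equates marginal revenue to marginal cost: 275 − 8Q = 261, so Q = 1.75. From demand, P = 268.
CS = ½·(275 − 268)·1.75 = 6.125; PS = (268 − 261)·1.75 = 12.25; TS = 18.375.
Under first-degree price discrimination the firm charges each unit its demand price and produces up to where P = MC, i.e. Q = 3.5. Consumer surplus is zero; producer surplus equals total surplus.
TS = 24.5 (equal to competitive TS).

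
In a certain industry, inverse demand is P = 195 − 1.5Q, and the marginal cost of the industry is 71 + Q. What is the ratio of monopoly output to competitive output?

Q_m/Q_c = 0.625

A monopolist chooses Q where MR = MC. MR = 195 − 3Q; setting this equal to 71 + Q gives Q = 31 and P = 148.5.
Under competition P = MC: 195 − 1.5Q = 71 + Q ⇒ Q = 49.6, P = 120.6.
Ratio Q_m/Q_c = 31/49.6 = 0.625.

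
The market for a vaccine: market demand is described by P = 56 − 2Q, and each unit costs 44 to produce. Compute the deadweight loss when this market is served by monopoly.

DWL = 9

Perfect competition: P = MC = 44, so 56 − 2Q = 44 and Q = 6.
The monopolist equates marginal revenue to marginal cost: 56 − 4Q = 44, so Q = 3. From demand, P = 50.
DWL is the triangle between Q = 3 and Q = 6: ½·(6 − 3)·(50 − 44) = 9.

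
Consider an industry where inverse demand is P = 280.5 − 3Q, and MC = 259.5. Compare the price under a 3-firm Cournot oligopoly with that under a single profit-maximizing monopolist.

Cournot with 3 identical firms: the symmetric best-response condition is 280.5 − 12q = 259.5. Each firm produces q = 1.75, total output Q = 5.25, price P = 264.75.
Monopoly sets MR = MC: 280.5 − 6Q = 259.5 ⇒ Q = 3.5, P = 280.5 − 3·3.5 = 270.

Cournot: P = 264.75; Monopoly: P = 270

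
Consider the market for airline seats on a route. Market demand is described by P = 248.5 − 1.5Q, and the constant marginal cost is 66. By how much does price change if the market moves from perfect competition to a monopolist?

Price rises by 91.25

Under competition P = MC = 66, so Q = (248.5 − 66)/1.5 = 365/3.
The monopolist equates marginal revenue to marginal cost: 248.5 − 3Q = 66, so Q = 365/6. From demand, P = 157.25.
Change in price: 157.25 − 66 = 91.25.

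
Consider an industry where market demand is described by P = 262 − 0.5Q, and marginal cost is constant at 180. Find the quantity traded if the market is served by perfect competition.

Q = 164

Perfect competition: P = MC = 180, so 262 − 0.5Q = 180 and Q = 164.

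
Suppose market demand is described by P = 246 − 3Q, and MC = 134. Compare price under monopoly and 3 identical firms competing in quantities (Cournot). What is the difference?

The monopolist equates marginal revenue to marginal cost: 246 − 6Q = 134, so Q = 56/3. From demand, P = 190.
Cournot with 3 identical firms: the symmetric best-response condition is 246 − 12q = 134. Each firm produces q = 28/3, total output Q = 28, price P = 162.
Change in price: 162 − 190 = −28.

Price falls by 28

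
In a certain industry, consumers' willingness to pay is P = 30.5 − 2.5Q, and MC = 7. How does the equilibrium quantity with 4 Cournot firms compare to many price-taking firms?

Cournot with 4 identical firms: the symmetric best-response condition is 30.5 − 12.5q = 7. Each firm produces q = 1.88, total output Q = 7.52, price P = 11.7.
Under competition P = MC = 7, so Q = (30.5 − 7)/2.5 = 9.4.

Cournot: Q = 7.52; Competition: Q = 9.4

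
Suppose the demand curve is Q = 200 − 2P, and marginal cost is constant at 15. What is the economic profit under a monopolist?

Inverting demand: P = 100 − 0.5Q.
Monopoly sets MR = MC: 100 − Q = 15 ⇒ Q = 85, P = 100 − 0.5·85 = 57.5.
Profit = (57.5 − 15)·85 = 3612.5.

Profit = 3612.5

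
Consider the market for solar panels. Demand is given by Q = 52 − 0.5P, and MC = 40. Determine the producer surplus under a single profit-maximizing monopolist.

PS = 512

Inverting demand: P = 104 − 2Q.
Monopoly sets MR = MC: 104 − 4Q = 40 ⇒ Q = 16, P = 104 − 2·16 = 72.
PS = (72 − 40)·16 = 512.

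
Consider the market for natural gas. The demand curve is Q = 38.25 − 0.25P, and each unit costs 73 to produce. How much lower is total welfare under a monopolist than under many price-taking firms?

Inverting demand: P = 153 − 4Q.
Perfect competition: P = MC = 73, so 153 − 4Q = 73 and Q = 20.
CS = ½·(153 − 73)·20 = 800; PS = (73 − 73)·20 = 0; TS = 800.
A monopolist chooses Q where MR = MC. MR = 153 − 8Q; setting this equal to 73 gives Q = 10 and P = 113.
CS = ½·(153 − 113)·10 = 200; PS = (113 − 73)·10 = 400; TS = 600.
Change in total welfare: 600 − 800 = −200.

TS falls by 200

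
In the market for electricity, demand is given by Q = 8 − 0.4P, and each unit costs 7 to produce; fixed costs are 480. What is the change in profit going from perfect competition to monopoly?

Inverting demand: P = 20 − 2.5Q.
Under competition P = MC = 7, so Q = (20 − 7)/2.5 = 5.2.
Profit = (7 − 7)·5.2 − 480 = −480.
Monopoly sets MR = MC: 20 − 5Q = 7 ⇒ Q = 2.6, P = 20 − 2.5·2.6 = 13.5.
Profit = (13.5 − 7)·2.6 − 480 = −463.1.
Change in profit: −463.1 − −480 = 16.9.

π rises by 16.9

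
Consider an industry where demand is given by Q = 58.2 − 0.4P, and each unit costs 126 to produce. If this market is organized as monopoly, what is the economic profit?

Inverting demand: P = 145.5 − 2.5Q.
Monopoly sets MR = MC: 145.5 − 5Q = 126 ⇒ Q = 3.9, P = 145.5 − 2.5·3.9 = 135.75.
Profit = (135.75 − 126)·3.9 = 38.025.

Profit = 38.025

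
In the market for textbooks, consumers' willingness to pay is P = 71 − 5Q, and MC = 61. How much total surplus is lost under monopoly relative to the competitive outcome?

Under competition P = MC = 61, so Q = (71 − 61)/5 = 2.
Monopoly sets MR = MC: 71 − 10Q = 61 ⇒ Q = 1, P = 71 − 5·1 = 66.
DWL is the triangle between Q = 1 and Q = 2: ½·(2 − 1)·(66 − 61) = 2.5.

DWL = 2.5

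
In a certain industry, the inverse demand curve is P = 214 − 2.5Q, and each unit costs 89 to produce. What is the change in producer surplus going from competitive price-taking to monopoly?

Competitive firms price at marginal cost: P = 89, giving Q = 50.
PS = (89 − 89)·50 = 0.
A monopolist chooses Q where MR = MC. MR = 214 − 5Q; setting this equal to 89 gives Q = 25 and P = 151.5.
PS = (151.5 − 89)·25 = 1562.5.
Change in producer surplus: 1562.5 − 0 = 1562.5.

Producer surplus rises by 1562.5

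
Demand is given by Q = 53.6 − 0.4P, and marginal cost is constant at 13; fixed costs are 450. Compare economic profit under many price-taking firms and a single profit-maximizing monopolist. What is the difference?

Inverting demand: P = 134 − 2.5Q.
Competitive firms price at marginal cost: P = 13, giving Q = 48.4.
Profit = (13 − 13)·48.4 − 450 = −450.
Monopoly sets MR = MC: 134 − 5Q = 13 ⇒ Q = 24.2, P = 134 − 2.5·24.2 = 73.5.
Profit = (73.5 − 13)·24.2 − 450 = 1014.1.
Change in economic profit: 1014.1 − −450 = 1464.1.

Economic profit rises by 1464.1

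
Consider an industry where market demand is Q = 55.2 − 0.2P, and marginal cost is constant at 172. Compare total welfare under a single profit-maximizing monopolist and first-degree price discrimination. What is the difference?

Inverting demand: P = 276 − 5Q.
The monopolist equates marginal revenue to marginal cost: 276 − 10Q = 172, so Q = 10.4. From demand, P = 224.
CS = ½·(276 − 224)·10.4 = 270.4; PS = (224 − 172)·10.4 = 540.8; TS = 811.2.
With perfect price discrimination, output is the efficient level Q = 20.8 (where demand meets MC), but every buyer pays their willingness to pay: CS = 0 and PS = total surplus.
TS = 1081.6 (equal to competitive TS).
Change in total welfare: 1081.6 − 811.2 = 270.4.

TS rises by 270.4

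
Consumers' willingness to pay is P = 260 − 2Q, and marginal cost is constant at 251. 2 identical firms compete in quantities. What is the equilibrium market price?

P = 254

Cournot with 2 identical firms: the symmetric best-response condition is 260 − 6q = 251. Each firm produces q = 1.5, total output Q = 3, price P = 254.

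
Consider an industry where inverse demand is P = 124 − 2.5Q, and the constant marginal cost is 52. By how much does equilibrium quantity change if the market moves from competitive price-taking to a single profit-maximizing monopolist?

Competitive firms price at marginal cost: P = 52, giving Q = 28.8.
A monopolist chooses Q where MR = MC. MR = 124 − 5Q; setting this equal to 52 gives Q = 14.4 and P = 88.
Change in equilibrium quantity: 14.4 − 28.8 = −14.4.

Equilibrium quantity falls by 14.4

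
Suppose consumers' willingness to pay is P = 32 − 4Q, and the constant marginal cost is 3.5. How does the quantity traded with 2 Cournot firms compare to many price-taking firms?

Cournot: Q = 4.75; Competition: Q = 7.125

Cournot with 2 identical firms: the symmetric best-response condition is 32 − 12q = 3.5. Each firm produces q = 2.375, total output Q = 4.75, price P = 13.
Perfect competition: P = MC = 3.5, so 32 − 4Q = 3.5 and Q = 7.125.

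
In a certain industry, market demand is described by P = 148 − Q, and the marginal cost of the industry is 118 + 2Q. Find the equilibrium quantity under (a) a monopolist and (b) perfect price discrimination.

The monopolist equates marginal revenue to marginal cost: 148 − 2Q = 118 + 2Q, so Q = 7.5. From demand, P = 140.5.
Under first-degree price discrimination the firm charges each unit its demand price and produces up to where P = MC, i.e. Q = 10. Consumer surplus is zero; producer surplus equals total surplus.

Monopoly: Q = 7.5; Perfect PD: Q = 10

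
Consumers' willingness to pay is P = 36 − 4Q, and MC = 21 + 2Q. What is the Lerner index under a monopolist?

Lerner index = 0.2

The monopolist equates marginal revenue to marginal cost: 36 − 8Q = 21 + 2Q, so Q = 1.5. From demand, P = 30.
Lerner index = (P − MC)/P = (30 − 24)/30 = 0.2.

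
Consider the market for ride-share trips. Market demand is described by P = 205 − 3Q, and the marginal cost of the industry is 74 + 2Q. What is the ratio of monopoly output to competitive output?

Q_m/Q_c = 0.625

A monopolist chooses Q where MR = MC. MR = 205 − 6Q; setting this equal to 74 + 2Q gives Q = 16.375 and P = 155.875.
Competitive equilibrium sets price equal to marginal cost: 205 − 3Q = 74 + 2Q, so Q = 26.2 and P = 126.4.
Ratio Q_m/Q_c = 16.375/26.2 = 0.625.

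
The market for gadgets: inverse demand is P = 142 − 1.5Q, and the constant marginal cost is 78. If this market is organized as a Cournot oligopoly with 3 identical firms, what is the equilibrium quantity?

With 3 symmetric Cournot firms, each firm's FOC gives 142 − 6q = 78, so q = 32/3, Q = 3·32/3 = 32, and P = 94.

Q = 32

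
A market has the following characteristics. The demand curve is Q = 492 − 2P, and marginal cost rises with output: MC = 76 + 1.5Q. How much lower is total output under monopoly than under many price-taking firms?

Inverting demand: P = 246 − 0.5Q.
Competitive equilibrium sets price equal to marginal cost: 246 − 0.5Q = 76 + 1.5Q, so Q = 85 and P = 203.5.
A monopolist chooses Q where MR = MC. MR = 246 − Q; setting this equal to 76 + 1.5Q gives Q = 68 and P = 212.
Change in total output: 68 − 85 = −17.

Q falls by 17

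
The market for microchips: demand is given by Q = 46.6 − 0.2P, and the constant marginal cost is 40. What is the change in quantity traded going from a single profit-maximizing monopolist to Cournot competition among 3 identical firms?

Inverting demand: P = 233 − 5Q.
Monopoly sets MR = MC: 233 − 10Q = 40 ⇒ Q = 19.3, P = 233 − 5·19.3 = 136.5.
In a 3-firm Cournot equilibrium, symmetry and the first-order condition give q = (233 − 40)/(20) = 9.65. So Q = 28.95 and P = 88.25.
Change in quantity traded: 28.95 − 19.3 = 9.65.

Quantity traded rises by 9.65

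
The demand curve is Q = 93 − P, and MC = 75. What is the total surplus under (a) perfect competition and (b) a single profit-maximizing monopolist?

Competition: TS = 162; Monopoly: TS = 121.5

Inverting demand: P = 93 − Q.
Perfect competition: P = MC = 75, so 93 − Q = 75 and Q = 18.
CS = ½·(93 − 75)·18 = 162; PS = (75 − 75)·18 = 0; TS = 162.
Monopoly sets MR = MC: 93 − 2Q = 75 ⇒ Q = 9, P = 93 − 9 = 84.
CS = ½·(93 − 84)·9 = 40.5; PS = (84 − 75)·9 = 81; TS = 121.5.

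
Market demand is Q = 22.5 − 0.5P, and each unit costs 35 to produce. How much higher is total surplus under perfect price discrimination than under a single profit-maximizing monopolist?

TS rises by 6.25

Inverting demand: P = 45 − 2Q.
The monopolist equates marginal revenue to marginal cost: 45 − 4Q = 35, so Q = 2.5. From demand, P = 40.
CS = ½·(45 − 40)·2.5 = 6.25; PS = (40 − 35)·2.5 = 12.5; TS = 18.75.
With perfect price discrimination, output is the efficient level Q = 5 (where demand meets MC), but every buyer pays their willingness to pay: CS = 0 and PS = total surplus.
TS = 25 (equal to competitive TS).
Change in total surplus: 25 − 18.75 = 6.25.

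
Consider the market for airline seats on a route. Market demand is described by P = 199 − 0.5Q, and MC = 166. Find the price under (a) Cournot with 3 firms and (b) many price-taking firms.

With 3 symmetric Cournot firms, each firm's FOC gives 199 − 2q = 166, so q = 16.5, Q = 3·16.5 = 49.5, and P = 174.25.
Perfect competition: P = MC = 166, so 199 − 0.5Q = 166 and Q = 66.

Cournot: P = 174.25; Competition: P = 166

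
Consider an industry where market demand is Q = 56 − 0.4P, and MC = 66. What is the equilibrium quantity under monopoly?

Q = 14.8

Inverting demand: P = 140 − 2.5Q.
The monopolist equates marginal revenue to marginal cost: 140 − 5Q = 66, so Q = 14.8. From demand, P = 103.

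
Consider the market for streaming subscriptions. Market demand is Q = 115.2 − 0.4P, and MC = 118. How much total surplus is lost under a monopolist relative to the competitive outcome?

Inverting demand: P = 288 − 2.5Q.
Under competition P = MC = 118, so Q = (288 − 118)/2.5 = 68.
A monopolist chooses Q where MR = MC. MR = 288 − 5Q; setting this equal to 118 gives Q = 34 and P = 203.
DWL is the triangle between Q = 34 and Q = 68: ½·(68 − 34)·(203 − 118) = 1445.

DWL = 1445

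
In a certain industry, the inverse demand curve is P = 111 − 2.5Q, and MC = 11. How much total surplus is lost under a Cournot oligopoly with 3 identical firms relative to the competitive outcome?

Perfect competition: P = MC = 11, so 111 − 2.5Q = 11 and Q = 40.
Cournot with 3 identical firms: the symmetric best-response condition is 111 − 10q = 11. Each firm produces q = 10, total output Q = 30, price P = 36.
DWL is the triangle between Q = 30 and Q = 40: ½·(40 − 30)·(36 − 11) = 125.

DWL = 125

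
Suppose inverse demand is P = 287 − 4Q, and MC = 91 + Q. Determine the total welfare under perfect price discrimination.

TS = 3841.6

A perfectly discriminating monopolist sells every unit with P(Q) ≥ MC(Q), so output equals the competitive quantity Q = 39.2. Each buyer pays their reservation price, so CS = 0 and the firm captures all surplus.
TS = 3841.6 (equal to competitive TS).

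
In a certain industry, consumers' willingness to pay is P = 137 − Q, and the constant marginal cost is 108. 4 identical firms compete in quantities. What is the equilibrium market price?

With 4 symmetric Cournot firms, each firm's FOC gives 137 − 5q = 108, so q = 5.8, Q = 4·5.8 = 23.2, and P = 113.8.

P = 113.8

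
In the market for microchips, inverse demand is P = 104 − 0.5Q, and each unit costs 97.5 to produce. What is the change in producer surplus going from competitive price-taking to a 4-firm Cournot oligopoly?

Competitive firms price at marginal cost: P = 97.5, giving Q = 13.
PS = (97.5 − 97.5)·13 = 0.
Cournot with 4 identical firms: the symmetric best-response condition is 104 − 2.5q = 97.5. Each firm produces q = 2.6, total output Q = 10.4, price P = 98.8.
PS = (98.8 − 97.5)·10.4 = 13.52.
Change in producer surplus: 13.52 − 0 = 13.52.

PS rises by 13.52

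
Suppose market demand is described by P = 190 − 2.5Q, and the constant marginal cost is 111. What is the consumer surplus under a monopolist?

The monopolist equates marginal revenue to marginal cost: 190 − 5Q = 111, so Q = 15.8. From demand, P = 150.5.
CS = ½·(190 − 150.5)·15.8 = 312.05.

CS = 312.05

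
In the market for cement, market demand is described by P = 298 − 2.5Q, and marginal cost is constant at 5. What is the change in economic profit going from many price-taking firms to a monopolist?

Competitive firms price at marginal cost: P = 5, giving Q = 117.2.
Profit = (5 − 5)·117.2 = 0.
A monopolist chooses Q where MR = MC. MR = 298 − 5Q; setting this equal to 5 gives Q = 58.6 and P = 151.5.
Profit = (151.5 − 5)·58.6 = 8584.9.
Change in economic profit: 8584.9 − 0 = 8584.9.

Economic profit rises by 8584.9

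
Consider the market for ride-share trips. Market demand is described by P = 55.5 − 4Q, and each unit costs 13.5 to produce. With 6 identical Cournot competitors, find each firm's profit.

π_i = 9

In a 6-firm Cournot equilibrium, symmetry and the first-order condition give q = (55.5 − 13.5)/(28) = 1.5. So Q = 9 and P = 19.5.
Each firm's profit = (19.5 − 13.5)·1.5 = 9.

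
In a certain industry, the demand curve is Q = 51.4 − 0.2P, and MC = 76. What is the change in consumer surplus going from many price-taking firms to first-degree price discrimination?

Consumer surplus falls by 3276.1

Inverting demand: P = 257 − 5Q.
Perfect competition: P = MC = 76, so 257 − 5Q = 76 and Q = 36.2.
CS = ½·(257 − 76)·36.2 = 3276.1.
A perfectly discriminating monopolist sells every unit with P(Q) ≥ MC(Q), so output equals the competitive quantity Q = 36.2. Each buyer pays their reservation price, so CS = 0 and the firm captures all surplus.
CS = 0.
Change in consumer surplus: 0 − 3276.1 = −3276.1.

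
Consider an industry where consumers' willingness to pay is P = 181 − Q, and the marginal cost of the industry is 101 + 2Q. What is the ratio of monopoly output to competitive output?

Q_m/Q_c = 0.75

The monopolist equates marginal revenue to marginal cost: 181 − 2Q = 101 + 2Q, so Q = 20. From demand, P = 161.
Under competition P = MC: 181 − Q = 101 + 2Q ⇒ Q = 80/3, P = 463/3.
Ratio Q_m/Q_c = 20/(80/3) = 0.75.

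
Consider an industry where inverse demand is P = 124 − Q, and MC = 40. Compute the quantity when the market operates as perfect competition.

Q = 84

Perfect competition: P = MC = 40, so 124 − Q = 40 and Q = 84.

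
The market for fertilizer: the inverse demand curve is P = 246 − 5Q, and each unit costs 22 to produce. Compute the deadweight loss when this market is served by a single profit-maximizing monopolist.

DWL = 1254.4

Competitive firms price at marginal cost: P = 22, giving Q = 44.8.
A monopolist chooses Q where MR = MC. MR = 246 − 10Q; setting this equal to 22 gives Q = 22.4 and P = 134.
DWL is the triangle between Q = 22.4 and Q = 44.8: ½·(44.8 − 22.4)·(134 − 22) = 1254.4.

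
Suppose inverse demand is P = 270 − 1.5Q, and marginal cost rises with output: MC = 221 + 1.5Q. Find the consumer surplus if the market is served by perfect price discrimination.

CS = 0

A perfectly discriminating monopolist sells every unit with P(Q) ≥ MC(Q), so output equals the competitive quantity Q = 49/3. Each buyer pays their reservation price, so CS = 0 and the firm captures all surplus.
CS = 0.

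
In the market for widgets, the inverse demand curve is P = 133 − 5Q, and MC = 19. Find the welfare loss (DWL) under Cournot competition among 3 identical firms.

Perfect competition: P = MC = 19, so 133 − 5Q = 19 and Q = 22.8.
In a 3-firm Cournot equilibrium, symmetry and the first-order condition give q = (133 − 19)/(20) = 5.7. So Q = 17.1 and P = 47.5.
DWL is the triangle between Q = 17.1 and Q = 22.8: ½·(22.8 − 17.1)·(47.5 − 19) = 81.225.

DWL = 81.225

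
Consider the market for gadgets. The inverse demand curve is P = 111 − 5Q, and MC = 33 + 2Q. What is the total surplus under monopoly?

TS = 359.125

A monopolist chooses Q where MR = MC. MR = 111 − 10Q; setting this equal to 33 + 2Q gives Q = 6.5 and P = 78.5.
CS = ½·(111 − 78.5)·6.5 = 105.625; PS = (78.5·6.5 − 33·6.5 − ½·2·6.5²) = 253.5; TS = 359.125.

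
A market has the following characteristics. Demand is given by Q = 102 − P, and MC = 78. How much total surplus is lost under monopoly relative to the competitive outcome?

DWL = 72

Inverting demand: P = 102 − Q.
Under competition P = MC = 78, so Q = (102 − 78)/1 = 24.
A monopolist chooses Q where MR = MC. MR = 102 − 2Q; setting this equal to 78 gives Q = 12 and P = 90.
DWL is the triangle between Q = 12 and Q = 24: ½·(24 − 12)·(90 − 78) = 72.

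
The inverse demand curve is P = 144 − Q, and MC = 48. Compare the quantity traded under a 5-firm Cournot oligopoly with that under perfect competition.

In a 5-firm Cournot equilibrium, symmetry and the first-order condition give q = (144 − 48)/(6) = 16. So Q = 80 and P = 64.
Competitive firms price at marginal cost: P = 48, giving Q = 96.

Cournot: Q = 80; Competition: Q = 96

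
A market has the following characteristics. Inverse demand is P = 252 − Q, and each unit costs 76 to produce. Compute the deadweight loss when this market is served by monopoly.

Perfect competition: P = MC = 76, so 252 − Q = 76 and Q = 176.
A monopolist chooses Q where MR = MC. MR = 252 − 2Q; setting this equal to 76 gives Q = 88 and P = 164.
DWL is the triangle between Q = 88 and Q = 176: ½·(176 − 88)·(164 − 76) = 3872.

DWL = 3872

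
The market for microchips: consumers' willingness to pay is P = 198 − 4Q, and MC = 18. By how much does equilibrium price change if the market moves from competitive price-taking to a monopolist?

Equilibrium price rises by 90

Perfect competition: P = MC = 18, so 198 − 4Q = 18 and Q = 45.
The monopolist equates marginal revenue to marginal cost: 198 − 8Q = 18, so Q = 22.5. From demand, P = 108.
Change in equilibrium price: 108 − 18 = 90.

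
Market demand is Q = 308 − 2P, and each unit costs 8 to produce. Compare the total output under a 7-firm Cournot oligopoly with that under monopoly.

Inverting demand: P = 154 − 0.5Q.
With 7 symmetric Cournot firms, each firm's FOC gives 154 − 4q = 8, so q = 36.5, Q = 7·36.5 = 255.5, and P = 26.25.
The monopolist equates marginal revenue to marginal cost: 154 − Q = 8, so Q = 146. From demand, P = 81.

Cournot: Q = 255.5; Monopoly: Q = 146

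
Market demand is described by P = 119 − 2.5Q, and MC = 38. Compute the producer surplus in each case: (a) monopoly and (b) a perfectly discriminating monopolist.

The monopolist equates marginal revenue to marginal cost: 119 − 5Q = 38, so Q = 16.2. From demand, P = 78.5.
PS = (78.5 − 38)·16.2 = 656.1.
Under first-degree price discrimination the firm charges each unit its demand price and produces up to where P = MC, i.e. Q = 32.4. Consumer surplus is zero; producer surplus equals total surplus.
PS = ½·(119 − 38)·32.4 = 1312.2.

Monopoly: PS = 656.1; Perfect PD: PS = 1312.2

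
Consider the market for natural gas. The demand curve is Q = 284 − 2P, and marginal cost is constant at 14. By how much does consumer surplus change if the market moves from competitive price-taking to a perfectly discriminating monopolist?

Consumer surplus falls by 16384

Inverting demand: P = 142 − 0.5Q.
Competitive firms price at marginal cost: P = 14, giving Q = 256.
CS = ½·(142 − 14)·256 = 16384.
With perfect price discrimination, output is the efficient level Q = 256 (where demand meets MC), but every buyer pays their willingness to pay: CS = 0 and PS = total surplus.
CS = 0.
Change in consumer surplus: 0 − 16384 = −16384.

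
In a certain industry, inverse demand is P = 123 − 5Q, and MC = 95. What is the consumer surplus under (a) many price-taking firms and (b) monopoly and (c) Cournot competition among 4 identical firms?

Competition: CS = 78.4; Monopoly: CS = 19.6; Cournot: CS = 50.176

Competitive firms price at marginal cost: P = 95, giving Q = 5.6.
CS = ½·(123 − 95)·5.6 = 78.4.
Monopoly sets MR = MC: 123 − 10Q = 95 ⇒ Q = 2.8, P = 123 − 5·2.8 = 109.
CS = ½·(123 − 109)·2.8 = 19.6.
With 4 symmetric Cournot firms, each firm's FOC gives 123 − 25q = 95, so q = 1.12, Q = 4·1.12 = 4.48, and P = 100.6.
CS = ½·(123 − 100.6)·4.48 = 50.176.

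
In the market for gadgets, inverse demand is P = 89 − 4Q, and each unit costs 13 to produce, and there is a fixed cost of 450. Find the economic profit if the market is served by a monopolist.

Profit = −89

The monopolist equates marginal revenue to marginal cost: 89 − 8Q = 13, so Q = 9.5. From demand, P = 51.
Profit = (51 − 13)·9.5 − 450 = −89.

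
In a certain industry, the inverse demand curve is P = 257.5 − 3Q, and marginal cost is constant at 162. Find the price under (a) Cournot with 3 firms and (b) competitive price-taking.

With 3 symmetric Cournot firms, each firm's FOC gives 257.5 − 12q = 162, so q = 191/24, Q = 3·191/24 = 23.875, and P = 185.875.
Perfect competition: P = MC = 162, so 257.5 − 3Q = 162 and Q = 191/6.

Cournot: P = 185.875; Competition: P = 162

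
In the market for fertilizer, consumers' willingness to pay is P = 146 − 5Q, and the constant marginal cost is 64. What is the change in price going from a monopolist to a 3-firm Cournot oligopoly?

The monopolist equates marginal revenue to marginal cost: 146 − 10Q = 64, so Q = 8.2. From demand, P = 105.
In a 3-firm Cournot equilibrium, symmetry and the first-order condition give q = (146 − 64)/(20) = 4.1. So Q = 12.3 and P = 84.5.
Change in price: 84.5 − 105 = −20.5.

P falls by 20.5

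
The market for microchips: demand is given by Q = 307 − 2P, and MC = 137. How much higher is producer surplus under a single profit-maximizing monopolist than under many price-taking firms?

Inverting demand: P = 153.5 − 0.5Q.
Perfect competition: P = MC = 137, so 153.5 − 0.5Q = 137 and Q = 33.
PS = (137 − 137)·33 = 0.
The monopolist equates marginal revenue to marginal cost: 153.5 − Q = 137, so Q = 16.5. From demand, P = 145.25.
PS = (145.25 − 137)·16.5 = 136.125.
Change in producer surplus: 136.125 − 0 = 136.125.

Producer surplus rises by 136.125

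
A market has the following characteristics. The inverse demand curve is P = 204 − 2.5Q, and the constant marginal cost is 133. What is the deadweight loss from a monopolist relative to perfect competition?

Competitive firms price at marginal cost: P = 133, giving Q = 28.4.
A monopolist chooses Q where MR = MC. MR = 204 − 5Q; setting this equal to 133 gives Q = 14.2 and P = 168.5.
DWL is the triangle between Q = 14.2 and Q = 28.4: ½·(28.4 − 14.2)·(168.5 − 133) = 252.05.

DWL = 252.05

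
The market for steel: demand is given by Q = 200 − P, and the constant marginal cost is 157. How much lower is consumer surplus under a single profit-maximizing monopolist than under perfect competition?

Inverting demand: P = 200 − Q.
Competitive firms price at marginal cost: P = 157, giving Q = 43.
CS = ½·(200 − 157)·43 = 924.5.
A monopolist chooses Q where MR = MC. MR = 200 − 2Q; setting this equal to 157 gives Q = 21.5 and P = 178.5.
CS = ½·(200 − 178.5)·21.5 = 231.125.
Change in consumer surplus: 231.125 − 924.5 = −693.375.

Consumer surplus falls by 693.375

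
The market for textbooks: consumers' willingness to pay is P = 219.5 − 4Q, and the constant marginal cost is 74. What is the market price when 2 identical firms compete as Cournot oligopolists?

With 2 symmetric Cournot firms, each firm's FOC gives 219.5 − 12q = 74, so q = 12.125, Q = 2·12.125 = 24.25, and P = 122.5.

P = 122.5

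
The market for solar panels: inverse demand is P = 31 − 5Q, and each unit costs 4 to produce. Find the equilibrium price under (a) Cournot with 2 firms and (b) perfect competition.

With 2 symmetric Cournot firms, each firm's FOC gives 31 − 15q = 4, so q = 1.8, Q = 2·1.8 = 3.6, and P = 13.
Perfect competition: P = MC = 4, so 31 − 5Q = 4 and Q = 5.4.

Cournot: P = 13; Competition: P = 4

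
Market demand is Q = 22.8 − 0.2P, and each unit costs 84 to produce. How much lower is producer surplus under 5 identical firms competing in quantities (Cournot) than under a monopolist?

Producer surplus falls by 20

Inverting demand: P = 114 − 5Q.
The monopolist equates marginal revenue to marginal cost: 114 − 10Q = 84, so Q = 3. From demand, P = 99.
PS = (99 − 84)·3 = 45.
With 5 symmetric Cournot firms, each firm's FOC gives 114 − 30q = 84, so q = 1, Q = 5·1 = 5, and P = 89.
PS = (89 − 84)·5 = 25.
Change in producer surplus: 25 − 45 = −20.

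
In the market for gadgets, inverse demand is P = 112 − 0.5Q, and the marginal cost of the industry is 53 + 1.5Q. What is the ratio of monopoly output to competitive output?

Q_m/Q_c = 0.8

A monopolist chooses Q where MR = MC. MR = 112 − Q; setting this equal to 53 + 1.5Q gives Q = 23.6 and P = 100.2.
Competitive equilibrium sets price equal to marginal cost: 112 − 0.5Q = 53 + 1.5Q, so Q = 29.5 and P = 97.25.
Ratio Q_m/Q_c = 23.6/29.5 = 0.8.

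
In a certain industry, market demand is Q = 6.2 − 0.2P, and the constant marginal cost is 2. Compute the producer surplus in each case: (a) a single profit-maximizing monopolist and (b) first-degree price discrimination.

Monopoly: PS = 42.05; Perfect PD: PS = 84.1

Inverting demand: P = 31 − 5Q.
A monopolist chooses Q where MR = MC. MR = 31 − 10Q; setting this equal to 2 gives Q = 2.9 and P = 16.5.
PS = (16.5 − 2)·2.9 = 42.05.
With perfect price discrimination, output is the efficient level Q = 5.8 (where demand meets MC), but every buyer pays their willingness to pay: CS = 0 and PS = total surplus.
PS = ½·(31 − 2)·5.8 = 84.1.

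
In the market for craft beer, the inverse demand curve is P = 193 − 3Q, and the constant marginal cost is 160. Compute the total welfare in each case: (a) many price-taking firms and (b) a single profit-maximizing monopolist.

Competition: TS = 181.5; Monopoly: TS = 136.125

Perfect competition: P = MC = 160, so 193 − 3Q = 160 and Q = 11.
CS = ½·(193 − 160)·11 = 181.5; PS = (160 − 160)·11 = 0; TS = 181.5.
The monopolist equates marginal revenue to marginal cost: 193 − 6Q = 160, so Q = 5.5. From demand, P = 176.5.
CS = ½·(193 − 176.5)·5.5 = 45.375; PS = (176.5 − 160)·5.5 = 90.75; TS = 136.125.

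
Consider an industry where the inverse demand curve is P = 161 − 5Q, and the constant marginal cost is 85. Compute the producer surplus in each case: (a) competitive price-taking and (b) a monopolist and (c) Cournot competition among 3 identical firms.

Competitive firms price at marginal cost: P = 85, giving Q = 15.2.
PS = (85 − 85)·15.2 = 0.
Monopoly sets MR = MC: 161 − 10Q = 85 ⇒ Q = 7.6, P = 161 − 5·7.6 = 123.
PS = (123 − 85)·7.6 = 288.8.
Cournot with 3 identical firms: the symmetric best-response condition is 161 − 20q = 85. Each firm produces q = 3.8, total output Q = 11.4, price P = 104.
PS = (104 − 85)·11.4 = 216.6.

Competition: PS = 0; Monopoly: PS = 288.8; Cournot: PS = 216.6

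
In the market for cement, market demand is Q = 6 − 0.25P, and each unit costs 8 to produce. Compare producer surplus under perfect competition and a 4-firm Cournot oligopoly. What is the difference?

Inverting demand: P = 24 − 4Q.
Under competition P = MC = 8, so Q = (24 − 8)/4 = 4.
PS = (8 − 8)·4 = 0.
With 4 symmetric Cournot firms, each firm's FOC gives 24 − 20q = 8, so q = 0.8, Q = 4·0.8 = 3.2, and P = 11.2.
PS = (11.2 − 8)·3.2 = 10.24.
Change in producer surplus: 10.24 − 0 = 10.24.

PS rises by 10.24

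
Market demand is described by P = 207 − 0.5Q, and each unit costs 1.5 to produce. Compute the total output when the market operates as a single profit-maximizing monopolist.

Q = 205.5

A monopolist chooses Q where MR = MC. MR = 207 − Q; setting this equal to 1.5 gives Q = 205.5 and P = 104.25.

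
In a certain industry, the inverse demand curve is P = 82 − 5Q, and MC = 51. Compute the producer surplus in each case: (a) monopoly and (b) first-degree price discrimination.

Monopoly: PS = 48.05; Perfect PD: PS = 96.1

Monopoly sets MR = MC: 82 − 10Q = 51 ⇒ Q = 3.1, P = 82 − 5·3.1 = 66.5.
PS = (66.5 − 51)·3.1 = 48.05.
With perfect price discrimination, output is the efficient level Q = 6.2 (where demand meets MC), but every buyer pays their willingness to pay: CS = 0 and PS = total surplus.
PS = ½·(82 − 51)·6.2 = 96.1.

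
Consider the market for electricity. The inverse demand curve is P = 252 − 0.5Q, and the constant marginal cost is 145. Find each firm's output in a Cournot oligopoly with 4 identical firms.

In a 4-firm Cournot equilibrium, symmetry and the first-order condition give q = (252 − 145)/(2.5) = 42.8. So Q = 171.2 and P = 166.4.

q_i = 42.8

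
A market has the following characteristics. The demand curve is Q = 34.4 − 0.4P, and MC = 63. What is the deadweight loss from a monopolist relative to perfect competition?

Inverting demand: P = 86 − 2.5Q.
Perfect competition: P = MC = 63, so 86 − 2.5Q = 63 and Q = 9.2.
Monopoly sets MR = MC: 86 − 5Q = 63 ⇒ Q = 4.6, P = 86 − 2.5·4.6 = 74.5.
DWL is the triangle between Q = 4.6 and Q = 9.2: ½·(9.2 − 4.6)·(74.5 − 63) = 26.45.

DWL = 26.45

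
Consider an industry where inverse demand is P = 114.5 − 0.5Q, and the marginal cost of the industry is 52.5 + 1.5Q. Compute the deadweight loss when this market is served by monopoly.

DWL = 38.44

Under competition P = MC: 114.5 − 0.5Q = 52.5 + 1.5Q ⇒ Q = 31, P = 99.
A monopolist chooses Q where MR = MC. MR = 114.5 − Q; setting this equal to 52.5 + 1.5Q gives Q = 24.8 and P = 102.1.
CS = ½·(114.5 − 99)·31 = 240.25; PS = (99·31 − 52.5·31 − ½·1.5·31²) = 720.75; TS = 961.
CS = ½·(114.5 − 102.1)·24.8 = 153.76; PS = (102.1·24.8 − 52.5·24.8 − ½·1.5·24.8²) = 768.8; TS = 922.56.
DWL = 961 − 922.56 = 38.44.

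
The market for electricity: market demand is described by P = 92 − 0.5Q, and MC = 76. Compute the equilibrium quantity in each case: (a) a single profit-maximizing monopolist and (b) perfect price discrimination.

Monopoly: Q = 16; Perfect PD: Q = 32

The monopolist equates marginal revenue to marginal cost: 92 − Q = 76, so Q = 16. From demand, P = 84.
A perfectly discriminating monopolist sells every unit with P(Q) ≥ MC(Q), so output equals the competitive quantity Q = 32. Each buyer pays their reservation price, so CS = 0 and the firm captures all surplus.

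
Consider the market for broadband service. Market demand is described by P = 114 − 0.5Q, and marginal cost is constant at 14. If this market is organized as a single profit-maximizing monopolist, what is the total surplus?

A monopolist chooses Q where MR = MC. MR = 114 − Q; setting this equal to 14 gives Q = 100 and P = 64.
CS = ½·(114 − 64)·100 = 2500; PS = (64 − 14)·100 = 5000; TS = 7500.

TS = 7500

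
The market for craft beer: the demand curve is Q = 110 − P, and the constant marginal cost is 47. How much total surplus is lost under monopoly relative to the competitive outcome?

Inverting demand: P = 110 − Q.
Competitive firms price at marginal cost: P = 47, giving Q = 63.
The monopolist equates marginal revenue to marginal cost: 110 − 2Q = 47, so Q = 31.5. From demand, P = 78.5.
DWL is the triangle between Q = 31.5 and Q = 63: ½·(63 − 31.5)·(78.5 − 47) = 496.125.

DWL = 496.125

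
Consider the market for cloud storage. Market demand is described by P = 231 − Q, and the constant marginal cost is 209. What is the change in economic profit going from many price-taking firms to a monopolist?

Under competition P = MC = 209, so Q = (231 − 209)/1 = 22.
Profit = (209 − 209)·22 = 0.
The monopolist equates marginal revenue to marginal cost: 231 − 2Q = 209, so Q = 11. From demand, P = 220.
Profit = (220 − 209)·11 = 121.
Change in economic profit: 121 − 0 = 121.

Economic profit rises by 121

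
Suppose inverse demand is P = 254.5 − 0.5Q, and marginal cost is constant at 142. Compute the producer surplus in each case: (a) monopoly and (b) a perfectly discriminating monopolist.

Monopoly: PS = 6328.125; Perfect PD: PS = 12656.25

Monopoly sets MR = MC: 254.5 − Q = 142 ⇒ Q = 112.5, P = 254.5 − 0.5·112.5 = 198.25.
PS = (198.25 − 142)·112.5 = 6328.125.
A perfectly discriminating monopolist sells every unit with P(Q) ≥ MC(Q), so output equals the competitive quantity Q = 225. Each buyer pays their reservation price, so CS = 0 and the firm captures all surplus.
PS = ½·(254.5 − 142)·225 = 12656.25.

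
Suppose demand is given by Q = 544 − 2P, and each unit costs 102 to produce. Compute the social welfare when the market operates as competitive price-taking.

Inverting demand: P = 272 − 0.5Q.
Competitive firms price at marginal cost: P = 102, giving Q = 340.
CS = ½·(272 − 102)·340 = 28900; PS = (102 − 102)·340 = 0; TS = 28900.

TS = 28900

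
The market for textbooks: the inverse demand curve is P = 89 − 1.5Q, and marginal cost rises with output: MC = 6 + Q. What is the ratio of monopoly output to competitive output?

A monopolist chooses Q where MR = MC. MR = 89 − 3Q; setting this equal to 6 + Q gives Q = 20.75 and P = 57.875.
Competitive equilibrium sets price equal to marginal cost: 89 − 1.5Q = 6 + Q, so Q = 33.2 and P = 39.2.
Ratio Q_m/Q_c = 20.75/33.2 = 0.625.

Q_m/Q_c = 0.625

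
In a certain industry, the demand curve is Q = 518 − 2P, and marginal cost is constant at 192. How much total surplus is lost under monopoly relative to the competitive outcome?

DWL = 1122.25

Inverting demand: P = 259 − 0.5Q.
Perfect competition: P = MC = 192, so 259 − 0.5Q = 192 and Q = 134.
A monopolist chooses Q where MR = MC. MR = 259 − Q; setting this equal to 192 gives Q = 67 and P = 225.5.
DWL is the triangle between Q = 67 and Q = 134: ½·(134 − 67)·(225.5 − 192) = 1122.25.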